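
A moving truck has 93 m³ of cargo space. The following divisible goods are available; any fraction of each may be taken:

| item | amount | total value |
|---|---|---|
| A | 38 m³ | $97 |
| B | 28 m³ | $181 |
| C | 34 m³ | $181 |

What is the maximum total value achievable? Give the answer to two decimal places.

Take in order of value per unit:
- B (181/28 per unit): all 28 → value 181, running total 181.00
- C (181/34 per unit): all 34 → value 181, running total 362.00
- A (97/38 per unit): 31 of 38 → value 31×97/38 = 79.1316, running total 441.13
Total 441.13.

441.13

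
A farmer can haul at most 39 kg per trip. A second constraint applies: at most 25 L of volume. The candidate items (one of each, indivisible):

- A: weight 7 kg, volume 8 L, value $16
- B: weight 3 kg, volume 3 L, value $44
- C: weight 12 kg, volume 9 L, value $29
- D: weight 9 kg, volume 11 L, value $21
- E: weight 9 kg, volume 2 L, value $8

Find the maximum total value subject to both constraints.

Feasible sets respecting both limits:
- B+C+D+E: weight 33, volume 25, value 102
- A+B+C+E: weight 31, volume 22, value 97
- B+C+D: weight 24, volume 23, value 94
Best: $102.

$102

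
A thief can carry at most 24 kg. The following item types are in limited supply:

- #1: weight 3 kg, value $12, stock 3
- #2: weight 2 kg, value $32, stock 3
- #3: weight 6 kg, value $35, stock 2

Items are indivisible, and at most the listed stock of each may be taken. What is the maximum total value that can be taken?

$190

Top feasible selections:
- 2×#1 + 3×#2 + 2×#3: weight 24, value 190
- 1×#1 + 3×#2 + 2×#3: weight 21, value 178
Best: $190.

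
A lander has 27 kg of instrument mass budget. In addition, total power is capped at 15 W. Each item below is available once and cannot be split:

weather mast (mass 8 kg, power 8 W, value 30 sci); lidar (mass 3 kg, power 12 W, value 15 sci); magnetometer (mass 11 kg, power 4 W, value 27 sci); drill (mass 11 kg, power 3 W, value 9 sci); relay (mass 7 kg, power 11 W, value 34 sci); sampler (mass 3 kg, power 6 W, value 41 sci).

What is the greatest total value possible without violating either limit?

Feasible sets respecting both limits:
- magnetometer+drill+sampler: mass 25, power 13, value 77
- weather mast+sampler: mass 11, power 14, value 71
- magnetometer+sampler: mass 14, power 10, value 68
- magnetometer+relay: mass 18, power 15, value 61
Best: 77 sci.

77 sci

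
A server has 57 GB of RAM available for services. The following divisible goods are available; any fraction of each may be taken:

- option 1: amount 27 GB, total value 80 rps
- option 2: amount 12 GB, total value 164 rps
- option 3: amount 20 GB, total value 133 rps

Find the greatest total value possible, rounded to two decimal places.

Take in order of value per unit:
- option 2 (164/12 per unit): all 12 → value 164, running total 164.00
- option 3 (133/20 per unit): all 20 → value 133, running total 297.00
- option 1 (80/27 per unit): 25 of 27 → value 25×80/27 = 74.0741, running total 371.07
Total 371.07.

371.07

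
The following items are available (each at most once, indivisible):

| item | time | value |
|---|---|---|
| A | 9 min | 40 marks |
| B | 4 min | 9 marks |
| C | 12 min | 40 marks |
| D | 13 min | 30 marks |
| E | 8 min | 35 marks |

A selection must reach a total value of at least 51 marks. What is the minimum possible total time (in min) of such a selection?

17

Subsets with value ≥ 51, sorted by total time:
- A+E: time 17, value 75
- C+E: time 20, value 75
Minimum time: 17 min.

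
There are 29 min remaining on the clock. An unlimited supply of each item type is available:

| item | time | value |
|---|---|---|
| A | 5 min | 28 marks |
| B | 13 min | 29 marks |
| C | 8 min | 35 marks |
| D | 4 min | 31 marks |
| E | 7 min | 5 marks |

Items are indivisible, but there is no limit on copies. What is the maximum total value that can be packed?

Best value-per-unit is D at 31/4, and filling with it alone uses time 7×4=28. No mix of the others beats 7×31 = 217.

217 marks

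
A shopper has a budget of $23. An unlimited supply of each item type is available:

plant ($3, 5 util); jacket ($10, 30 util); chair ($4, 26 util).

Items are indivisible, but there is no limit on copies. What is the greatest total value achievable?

135 util

Best value-per-unit is chair at 26/4; filling with it alone gives 5×26 = 130.
Optimal mix: 1×plant + 5×chair → cost 23, value 135.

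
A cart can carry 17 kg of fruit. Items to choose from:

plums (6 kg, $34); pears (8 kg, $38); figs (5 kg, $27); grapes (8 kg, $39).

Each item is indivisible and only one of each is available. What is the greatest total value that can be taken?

Check high-value combinations within 17 kg:
- pears+grapes: weight 8+8=16, value 38+39=77
- plums+grapes: weight 6+8=14, value 34+39=73
- plums+pears: weight 6+8=14, value 34+38=72
Best: $77.

$77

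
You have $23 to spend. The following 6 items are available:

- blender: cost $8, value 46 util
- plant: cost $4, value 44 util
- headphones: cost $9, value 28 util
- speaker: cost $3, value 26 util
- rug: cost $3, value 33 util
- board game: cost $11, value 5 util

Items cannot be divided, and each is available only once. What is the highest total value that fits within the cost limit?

Check high-value combinations within $23:
- blender+plant+speaker+rug: cost 8+4+3+3=18, value 46+44+26+33=149
- blender+headphones+speaker+rug: cost 8+9+3+3=23, value 46+28+26+33=133
- plant+headphones+speaker+rug: cost 4+9+3+3=19, value 44+28+26+33=131
- blender+plant+rug: cost 8+4+3=15, value 46+44+33=123
- blender+plant+headphones: cost 8+4+9=21, value 46+44+28=118
Best: 149 util.

149 util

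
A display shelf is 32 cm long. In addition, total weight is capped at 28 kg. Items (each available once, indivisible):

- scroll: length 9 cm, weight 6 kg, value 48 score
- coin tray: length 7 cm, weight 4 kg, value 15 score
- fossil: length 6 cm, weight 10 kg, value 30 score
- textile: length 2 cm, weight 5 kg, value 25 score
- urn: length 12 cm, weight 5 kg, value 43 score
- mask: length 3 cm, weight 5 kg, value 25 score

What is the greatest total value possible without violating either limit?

Feasible sets respecting both limits:
- scroll+fossil+textile+urn: length 29, weight 26, value 146
- scroll+fossil+urn+mask: length 30, weight 26, value 146
- scroll+textile+urn+mask: length 26, weight 21, value 141
- scroll+coin tray+textile+urn: length 30, weight 20, value 131
Best: 146 score.

146 score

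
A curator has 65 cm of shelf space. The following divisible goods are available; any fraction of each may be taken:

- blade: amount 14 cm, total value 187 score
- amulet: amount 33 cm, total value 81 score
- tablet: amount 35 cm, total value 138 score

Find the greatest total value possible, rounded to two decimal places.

364.27

Take in order of value per unit:
- blade (187/14 per unit): all 14 → value 187, running total 187.00
- tablet (138/35 per unit): all 35 → value 138, running total 325.00
- amulet (81/33 per unit): 16 of 33 → value 16×81/33 = 39.2727, running total 364.27
Total 364.27.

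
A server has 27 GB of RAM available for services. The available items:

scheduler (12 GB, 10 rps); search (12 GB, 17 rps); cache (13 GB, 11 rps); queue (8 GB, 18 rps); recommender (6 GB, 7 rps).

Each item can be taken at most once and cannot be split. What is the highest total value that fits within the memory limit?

Check high-value combinations within 27 GB:
- search+queue+recommender: memory 12+8+6=26, value 17+18+7=42
- cache+queue+recommender: memory 13+8+6=27, value 11+18+7=36
- search+queue: memory 12+8=20, value 17+18=35
Best: 42 rps.

42 rps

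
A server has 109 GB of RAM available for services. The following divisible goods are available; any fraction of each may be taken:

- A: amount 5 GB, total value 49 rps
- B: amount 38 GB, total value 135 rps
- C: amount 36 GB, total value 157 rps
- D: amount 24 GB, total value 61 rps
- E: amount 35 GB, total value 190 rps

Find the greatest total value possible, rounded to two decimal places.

Take in order of value per unit:
- A (49/5 per unit): all 5 → value 49, running total 49.00
- E (190/35 per unit): all 35 → value 190, running total 239.00
- C (157/36 per unit): all 36 → value 157, running total 396.00
- B (135/38 per unit): 33 of 38 → value 33×135/38 = 117.2368, running total 513.24
Total 513.24.

513.24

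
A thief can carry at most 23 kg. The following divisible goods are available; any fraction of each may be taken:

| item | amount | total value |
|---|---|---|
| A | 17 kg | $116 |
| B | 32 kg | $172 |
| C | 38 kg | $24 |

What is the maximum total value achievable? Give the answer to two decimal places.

148.25

Take in order of value per unit:
- A (116/17 per unit): all 17 → value 116, running total 116.00
- B (172/32 per unit): 6 of 32 → value 6×172/32 = 32.2500, running total 148.25
Total 148.25.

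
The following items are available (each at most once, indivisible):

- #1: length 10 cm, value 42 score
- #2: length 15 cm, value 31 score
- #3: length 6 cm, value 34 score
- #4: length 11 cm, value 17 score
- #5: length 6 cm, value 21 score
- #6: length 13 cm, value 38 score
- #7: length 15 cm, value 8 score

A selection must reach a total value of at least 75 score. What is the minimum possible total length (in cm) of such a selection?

16

Subsets with value ≥ 75, sorted by total length:
- #1+#3: length 16, value 76
- #1+#3+#5: length 22, value 97
- #1+#6: length 23, value 80
- #3+#5+#6: length 25, value 93
Minimum length: 16 cm.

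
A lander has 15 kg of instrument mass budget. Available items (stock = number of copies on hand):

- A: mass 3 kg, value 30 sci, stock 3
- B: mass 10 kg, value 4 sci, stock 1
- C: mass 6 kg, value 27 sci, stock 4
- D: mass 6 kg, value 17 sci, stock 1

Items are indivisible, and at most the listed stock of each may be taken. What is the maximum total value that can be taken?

Best selections within mass 15 and stock limits:
- 3×A + 1×C: mass 15, value 117
- 3×A + 1×D: mass 15, value 107
- 3×A: mass 9, value 90
Best: 117 sci.

117 sci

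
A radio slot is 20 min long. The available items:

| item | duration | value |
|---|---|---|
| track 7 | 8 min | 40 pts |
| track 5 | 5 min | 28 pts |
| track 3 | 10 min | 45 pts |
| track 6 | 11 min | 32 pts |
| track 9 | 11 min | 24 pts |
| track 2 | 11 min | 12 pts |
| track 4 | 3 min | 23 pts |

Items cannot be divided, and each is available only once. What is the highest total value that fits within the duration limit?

Check high-value combinations within 20 min:
- track 5+track 3+track 4: duration 5+10+3=18, value 28+45+23=96
- track 7+track 5+track 4: duration 8+5+3=16, value 40+28+23=91
- track 7+track 3: duration 8+10=18, value 40+45=85
- track 5+track 6+track 4: duration 5+11+3=19, value 28+32+23=83
Best: 96 pts.

96 pts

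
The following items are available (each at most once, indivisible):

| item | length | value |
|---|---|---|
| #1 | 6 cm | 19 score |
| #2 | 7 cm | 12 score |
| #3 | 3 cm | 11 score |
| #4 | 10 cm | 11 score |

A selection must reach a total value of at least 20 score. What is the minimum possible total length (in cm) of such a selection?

9

Subsets with value ≥ 20, sorted by total length:
- #1+#3: length 9, value 30
- #2+#3: length 10, value 23
- #1+#2: length 13, value 31
Minimum length: 9 cm.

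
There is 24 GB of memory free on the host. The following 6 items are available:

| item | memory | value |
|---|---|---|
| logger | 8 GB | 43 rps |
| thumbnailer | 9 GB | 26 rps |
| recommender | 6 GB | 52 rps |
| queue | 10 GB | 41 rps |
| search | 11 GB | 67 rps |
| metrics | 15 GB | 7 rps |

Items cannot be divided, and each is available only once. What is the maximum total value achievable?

Check high-value combinations within 24 GB:
- logger+recommender+queue: memory 8+6+10=24, value 43+52+41=136
- logger+thumbnailer+recommender: memory 8+9+6=23, value 43+26+52=121
- recommender+search: memory 6+11=17, value 52+67=119
- logger+search: memory 8+11=19, value 43+67=110
Best: 136 rps.

136 rps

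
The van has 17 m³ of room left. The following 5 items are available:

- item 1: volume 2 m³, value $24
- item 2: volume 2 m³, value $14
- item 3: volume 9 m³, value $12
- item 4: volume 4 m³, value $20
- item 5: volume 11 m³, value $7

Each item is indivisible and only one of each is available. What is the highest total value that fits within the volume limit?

$70

This is a 0/1 knapsack; check combinations near the capacity.
- item 1+item 2+item 3+item 4: volume 2+2+9+4=17, value 24+14+12+20=70
- item 1+item 2+item 4: volume 2+2+4=8, value 24+14+20=58
- item 1+item 3+item 4: volume 2+9+4=15, value 24+12+20=56
- item 1+item 4+item 5: volume 2+4+11=17, value 24+20+7=51
- item 1+item 2+item 3: volume 2+2+9=13, value 24+14+12=50
Best: $70.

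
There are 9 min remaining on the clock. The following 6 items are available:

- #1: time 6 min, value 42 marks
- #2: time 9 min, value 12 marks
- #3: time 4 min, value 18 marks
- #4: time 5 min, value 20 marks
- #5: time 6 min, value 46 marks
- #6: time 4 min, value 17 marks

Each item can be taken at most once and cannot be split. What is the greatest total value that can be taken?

Check high-value combinations within 9 min:
- #5: time 6, value 46
- #1: time 6, value 42
- #3+#4: time 4+5=9, value 18+20=38
- #4+#6: time 5+4=9, value 20+17=37
- #3+#6: time 4+4=8, value 18+17=35
Best: 46 marks.

46 marks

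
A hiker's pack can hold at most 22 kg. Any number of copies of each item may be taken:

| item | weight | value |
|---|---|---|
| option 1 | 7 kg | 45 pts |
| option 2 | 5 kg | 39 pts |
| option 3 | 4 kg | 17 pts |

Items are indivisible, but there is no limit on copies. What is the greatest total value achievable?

Best value-per-unit is option 2 at 39/5; filling with it alone gives 4×39 = 156.
Optimal mix: 1×option 1 + 3×option 2 → weight 22, value 162.

162 pts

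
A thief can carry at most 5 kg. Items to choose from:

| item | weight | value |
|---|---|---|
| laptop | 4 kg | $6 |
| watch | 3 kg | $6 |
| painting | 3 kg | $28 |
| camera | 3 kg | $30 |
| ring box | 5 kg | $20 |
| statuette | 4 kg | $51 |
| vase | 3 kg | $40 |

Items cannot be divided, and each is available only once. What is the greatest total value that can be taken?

$51

This is a 0/1 knapsack; check combinations near the capacity.
- statuette: weight 4, value 51
- vase: weight 3, value 40
- camera: weight 3, value 30
- painting: weight 3, value 28
- ring box: weight 5, value 20
Best: $51.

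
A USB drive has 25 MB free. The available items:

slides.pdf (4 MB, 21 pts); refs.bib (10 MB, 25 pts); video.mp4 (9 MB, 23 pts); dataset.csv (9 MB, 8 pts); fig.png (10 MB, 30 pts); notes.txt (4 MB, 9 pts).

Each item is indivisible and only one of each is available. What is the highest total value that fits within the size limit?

76 pts

This is a 0/1 knapsack; check combinations near the capacity.
- slides.pdf+refs.bib+fig.png: size 4+10+10=24, value 21+25+30=76
- slides.pdf+video.mp4+fig.png: size 4+9+10=23, value 21+23+30=74
- slides.pdf+refs.bib+video.mp4: size 4+10+9=23, value 21+25+23=69
Best: 76 pts.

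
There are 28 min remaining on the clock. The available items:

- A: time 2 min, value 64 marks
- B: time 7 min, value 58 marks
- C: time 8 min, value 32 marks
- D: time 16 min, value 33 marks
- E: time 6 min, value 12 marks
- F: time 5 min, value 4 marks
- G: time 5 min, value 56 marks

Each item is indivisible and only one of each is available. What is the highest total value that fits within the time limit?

This is a 0/1 knapsack; check combinations near the capacity.
- A+B+C+E+G: time 2+7+8+6+5=28, value 64+58+32+12+56=222
- A+B+C+F+G: time 2+7+8+5+5=27, value 64+58+32+4+56=214
- A+B+C+G: time 2+7+8+5=22, value 64+58+32+56=210
- A+B+E+F+G: time 2+7+6+5+5=25, value 64+58+12+4+56=194
- A+B+E+G: time 2+7+6+5=20, value 64+58+12+56=190
Best: 222 marks.

222 marks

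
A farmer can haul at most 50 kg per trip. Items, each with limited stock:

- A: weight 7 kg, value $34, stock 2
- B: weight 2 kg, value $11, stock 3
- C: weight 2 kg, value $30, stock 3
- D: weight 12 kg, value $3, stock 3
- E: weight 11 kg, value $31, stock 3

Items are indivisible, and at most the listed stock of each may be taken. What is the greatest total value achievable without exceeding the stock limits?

Best selections within weight 50 and stock limits:
- 2×A + 3×B + 3×C + 2×E: weight 48, value 253
- 2×A + 2×B + 3×C + 2×E: weight 46, value 242
- 1×A + 2×B + 3×C + 3×E: weight 50, value 239
- 2×A + 1×B + 3×C + 2×E: weight 44, value 231
Best: $253.

$253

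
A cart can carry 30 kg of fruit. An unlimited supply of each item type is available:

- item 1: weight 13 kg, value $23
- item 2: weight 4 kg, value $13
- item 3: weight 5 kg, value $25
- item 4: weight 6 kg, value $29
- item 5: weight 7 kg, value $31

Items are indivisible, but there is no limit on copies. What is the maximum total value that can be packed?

Best value-per-unit is item 3 at 25/5, and filling with it alone uses weight 6×5=30. No mix of the others beats 6×25 = 150.

$150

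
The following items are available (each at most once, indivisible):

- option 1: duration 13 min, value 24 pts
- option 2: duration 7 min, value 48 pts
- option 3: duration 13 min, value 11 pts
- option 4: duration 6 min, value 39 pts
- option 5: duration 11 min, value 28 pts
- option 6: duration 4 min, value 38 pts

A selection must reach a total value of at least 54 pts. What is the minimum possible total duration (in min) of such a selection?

10

Subsets with value ≥ 54, sorted by total duration:
- option 4+option 6: duration 10, value 77
- option 2+option 6: duration 11, value 86
- option 2+option 4: duration 13, value 87
- option 5+option 6: duration 15, value 66
Minimum duration: 10 min.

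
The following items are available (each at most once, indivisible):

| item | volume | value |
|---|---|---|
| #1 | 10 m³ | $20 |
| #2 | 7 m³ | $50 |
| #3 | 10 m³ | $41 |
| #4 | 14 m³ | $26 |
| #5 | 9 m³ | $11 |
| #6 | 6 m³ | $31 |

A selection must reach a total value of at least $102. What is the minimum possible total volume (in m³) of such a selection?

23

Subsets with value ≥ 102, sorted by total volume:
- #2+#3+#6: volume 23, value 122
- #2+#3+#5: volume 26, value 102
- #1+#2+#3: volume 27, value 111
- #2+#4+#6: volume 27, value 107
Minimum volume: 23 m³.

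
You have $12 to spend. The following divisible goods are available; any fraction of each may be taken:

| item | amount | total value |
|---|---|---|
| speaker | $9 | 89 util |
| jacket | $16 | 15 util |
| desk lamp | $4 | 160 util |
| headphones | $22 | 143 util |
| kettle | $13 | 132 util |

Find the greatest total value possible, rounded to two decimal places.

241.23

Take in order of value per unit:
- desk lamp (160/4 per unit): all 4 → value 160, running total 160.00
- kettle (132/13 per unit): 8 of 13 → value 8×132/13 = 81.2308, running total 241.23
Total 241.23.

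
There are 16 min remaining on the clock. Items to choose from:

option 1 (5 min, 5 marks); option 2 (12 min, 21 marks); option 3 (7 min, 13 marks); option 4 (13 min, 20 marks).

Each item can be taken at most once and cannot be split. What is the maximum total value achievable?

21 marks

This is a 0/1 knapsack; check combinations near the capacity.
- option 2: time 12, value 21
- option 4: time 13, value 20
- option 1+option 3: time 5+7=12, value 5+13=18
- option 3: time 7, value 13
- option 1: time 5, value 5
Best: 21 marks.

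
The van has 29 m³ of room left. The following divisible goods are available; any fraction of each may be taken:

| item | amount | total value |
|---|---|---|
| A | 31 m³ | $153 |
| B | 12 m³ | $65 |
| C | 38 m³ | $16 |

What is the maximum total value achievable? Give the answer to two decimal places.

Take in order of value per unit:
- B (65/12 per unit): all 12 → value 65, running total 65.00
- A (153/31 per unit): 17 of 31 → value 17×153/31 = 83.9032, running total 148.90
Total 148.90.

148.90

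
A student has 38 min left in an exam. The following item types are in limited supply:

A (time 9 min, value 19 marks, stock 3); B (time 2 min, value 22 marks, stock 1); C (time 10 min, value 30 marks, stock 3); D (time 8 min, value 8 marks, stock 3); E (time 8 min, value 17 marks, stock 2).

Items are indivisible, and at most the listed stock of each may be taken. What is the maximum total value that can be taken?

116 marks

Top feasible selections:
- 1×B + 2×C + 2×E: time 38, value 116
- 1×B + 3×C: time 32, value 112
- 3×C + 1×E: time 38, value 107
Best: 116 marks.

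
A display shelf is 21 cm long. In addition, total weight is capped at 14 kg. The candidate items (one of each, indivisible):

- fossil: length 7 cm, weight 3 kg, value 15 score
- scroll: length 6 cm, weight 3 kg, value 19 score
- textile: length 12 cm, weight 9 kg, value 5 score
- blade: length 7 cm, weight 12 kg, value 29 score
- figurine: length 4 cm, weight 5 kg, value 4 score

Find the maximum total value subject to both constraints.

Feasible sets respecting both limits:
- fossil+scroll+figurine: length 17, weight 11, value 38
- fossil+scroll: length 13, weight 6, value 34
- blade: length 7, weight 12, value 29
Best: 38 score.

38 score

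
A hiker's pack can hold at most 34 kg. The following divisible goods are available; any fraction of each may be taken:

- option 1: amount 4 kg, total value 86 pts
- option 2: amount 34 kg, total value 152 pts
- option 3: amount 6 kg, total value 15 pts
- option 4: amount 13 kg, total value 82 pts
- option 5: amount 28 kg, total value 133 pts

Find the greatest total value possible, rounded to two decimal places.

Take in order of value per unit:
- option 1 (86/4 per unit): all 4 → value 86, running total 86.00
- option 4 (82/13 per unit): all 13 → value 82, running total 168.00
- option 5 (133/28 per unit): 17 of 28 → value 17×133/28 = 80.7500, running total 248.75
Total 248.75.

248.75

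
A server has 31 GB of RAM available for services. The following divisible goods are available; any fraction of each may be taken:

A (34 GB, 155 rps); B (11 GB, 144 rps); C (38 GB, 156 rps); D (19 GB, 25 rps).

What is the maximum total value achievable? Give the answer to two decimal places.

Take in order of value per unit:
- B (144/11 per unit): all 11 → value 144, running total 144.00
- A (155/34 per unit): 20 of 34 → value 20×155/34 = 91.1765, running total 235.18
Total 235.18.

235.18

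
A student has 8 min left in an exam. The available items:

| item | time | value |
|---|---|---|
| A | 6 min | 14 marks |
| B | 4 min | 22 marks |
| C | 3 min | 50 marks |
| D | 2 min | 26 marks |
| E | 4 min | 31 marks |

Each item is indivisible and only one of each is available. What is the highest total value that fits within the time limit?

Check high-value combinations within 8 min:
- C+E: time 3+4=7, value 50+31=81
- C+D: time 3+2=5, value 50+26=76
- B+C: time 4+3=7, value 22+50=72
- D+E: time 2+4=6, value 26+31=57
- B+E: time 4+4=8, value 22+31=53
Best: 81 marks.

81 marks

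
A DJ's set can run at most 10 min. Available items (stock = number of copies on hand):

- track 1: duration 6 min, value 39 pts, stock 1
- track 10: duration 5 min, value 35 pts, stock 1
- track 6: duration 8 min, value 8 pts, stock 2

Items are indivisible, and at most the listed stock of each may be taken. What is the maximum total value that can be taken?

39 pts

Best selections within duration 10 and stock limits:
- 1×track 1: duration 6, value 39
- 1×track 10: duration 5, value 35
- 1×track 6: duration 8, value 8
Best: 39 pts.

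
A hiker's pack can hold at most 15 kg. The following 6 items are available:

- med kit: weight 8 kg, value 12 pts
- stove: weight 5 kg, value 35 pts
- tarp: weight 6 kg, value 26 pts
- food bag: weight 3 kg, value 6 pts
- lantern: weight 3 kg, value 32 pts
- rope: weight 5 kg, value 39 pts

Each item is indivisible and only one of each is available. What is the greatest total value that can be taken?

106 pts

This is a 0/1 knapsack; check combinations near the capacity.
- stove+lantern+rope: weight 5+3+5=13, value 35+32+39=106
- tarp+lantern+rope: weight 6+3+5=14, value 26+32+39=97
- stove+tarp+lantern: weight 5+6+3=14, value 35+26+32=93
Best: 106 pts.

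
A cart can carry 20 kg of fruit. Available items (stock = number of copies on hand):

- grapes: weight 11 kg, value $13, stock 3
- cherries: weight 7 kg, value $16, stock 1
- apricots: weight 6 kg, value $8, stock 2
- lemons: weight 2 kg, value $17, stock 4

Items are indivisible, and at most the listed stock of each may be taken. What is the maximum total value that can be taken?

Top feasible selections:
- 1×cherries + 4×lemons: weight 15, value 84
- 2×apricots + 4×lemons: weight 20, value 84
- 1×grapes + 4×lemons: weight 19, value 81
- 1×apricots + 4×lemons: weight 14, value 76
Best: $84.

$84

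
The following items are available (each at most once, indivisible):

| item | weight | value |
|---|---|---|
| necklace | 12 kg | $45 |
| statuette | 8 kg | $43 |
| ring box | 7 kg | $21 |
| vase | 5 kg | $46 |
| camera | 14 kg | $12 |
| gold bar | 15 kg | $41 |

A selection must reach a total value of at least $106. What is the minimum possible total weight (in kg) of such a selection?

Subsets with value ≥ 106, sorted by total weight:
- statuette+ring box+vase: weight 20, value 110
- necklace+ring box+vase: weight 24, value 112
- necklace+statuette+vase: weight 25, value 134
Minimum weight: 20 kg.

20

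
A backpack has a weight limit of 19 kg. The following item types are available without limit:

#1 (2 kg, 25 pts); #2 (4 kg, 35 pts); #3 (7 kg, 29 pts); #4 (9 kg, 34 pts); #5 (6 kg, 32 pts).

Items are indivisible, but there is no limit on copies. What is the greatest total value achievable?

Best value-per-unit is #1 at 25/2, and filling with it alone uses weight 9×2=18. No mix of the others beats 9×25 = 225.

225 pts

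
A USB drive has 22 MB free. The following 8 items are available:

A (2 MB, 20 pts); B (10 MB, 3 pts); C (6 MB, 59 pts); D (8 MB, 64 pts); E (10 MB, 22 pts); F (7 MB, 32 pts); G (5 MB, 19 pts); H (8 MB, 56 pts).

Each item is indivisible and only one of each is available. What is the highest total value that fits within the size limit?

179 pts

Check high-value combinations within 22 MB:
- C+D+H: size 6+8+8=22, value 59+64+56=179
- A+C+D+G: size 2+6+8+5=21, value 20+59+64+19=162
- C+D+F: size 6+8+7=21, value 59+64+32=155
- A+C+G+H: size 2+6+5+8=21, value 20+59+19+56=154
- C+F+H: size 6+7+8=21, value 59+32+56=147
Best: 179 pts.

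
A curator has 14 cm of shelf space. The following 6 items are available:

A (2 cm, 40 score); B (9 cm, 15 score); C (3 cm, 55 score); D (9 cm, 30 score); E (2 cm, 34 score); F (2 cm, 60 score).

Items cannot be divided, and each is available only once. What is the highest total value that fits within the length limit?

189 score

Check high-value combinations within 14 cm:
- A+C+E+F: length 2+3+2+2=9, value 40+55+34+60=189
- A+C+F: length 2+3+2=7, value 40+55+60=155
- C+E+F: length 3+2+2=7, value 55+34+60=149
Best: 189 score.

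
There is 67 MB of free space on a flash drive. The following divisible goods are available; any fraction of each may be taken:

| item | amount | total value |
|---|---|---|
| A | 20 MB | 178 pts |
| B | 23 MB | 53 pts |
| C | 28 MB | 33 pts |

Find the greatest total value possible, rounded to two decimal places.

Take in order of value per unit:
- A (178/20 per unit): all 20 → value 178, running total 178.00
- B (53/23 per unit): all 23 → value 53, running total 231.00
- C (33/28 per unit): 24 of 28 → value 24×33/28 = 28.2857, running total 259.29
Total 259.29.

259.29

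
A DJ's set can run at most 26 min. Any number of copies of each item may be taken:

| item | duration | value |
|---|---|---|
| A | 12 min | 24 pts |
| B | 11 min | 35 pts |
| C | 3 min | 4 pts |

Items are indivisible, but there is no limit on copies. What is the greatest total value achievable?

74 pts

Best value-per-unit is B at 35/11; filling with it alone gives 2×35 = 70.
Optimal mix: 2×B + 1×C → duration 25, value 74.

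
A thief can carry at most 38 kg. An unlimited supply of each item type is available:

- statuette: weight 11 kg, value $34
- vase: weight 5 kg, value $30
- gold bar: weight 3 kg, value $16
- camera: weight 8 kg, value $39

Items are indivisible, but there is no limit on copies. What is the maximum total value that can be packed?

$226

Best value-per-unit is vase at 30/5; filling with it alone gives 7×30 = 210.
Optimal mix: 7×vase + 1×gold bar → weight 38, value 226.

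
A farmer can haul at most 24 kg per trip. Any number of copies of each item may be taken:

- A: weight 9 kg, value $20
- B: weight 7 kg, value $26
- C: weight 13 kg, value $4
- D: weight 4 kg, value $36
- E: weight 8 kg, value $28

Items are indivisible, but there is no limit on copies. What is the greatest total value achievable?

Best value-per-unit is D at 36/4, and filling with it alone uses weight 6×4=24. No mix of the others beats 6×36 = 216.

$216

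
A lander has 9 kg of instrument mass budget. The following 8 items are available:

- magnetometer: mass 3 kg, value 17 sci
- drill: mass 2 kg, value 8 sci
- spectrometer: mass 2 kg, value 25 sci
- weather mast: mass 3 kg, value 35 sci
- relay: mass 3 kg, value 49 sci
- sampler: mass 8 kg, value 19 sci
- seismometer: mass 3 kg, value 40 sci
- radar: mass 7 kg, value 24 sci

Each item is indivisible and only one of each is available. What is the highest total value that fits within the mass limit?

124 sci

Check high-value combinations within 9 kg:
- weather mast+relay+seismometer: mass 3+3+3=9, value 35+49+40=124
- spectrometer+relay+seismometer: mass 2+3+3=8, value 25+49+40=114
- spectrometer+weather mast+relay: mass 2+3+3=8, value 25+35+49=109
Best: 124 sci.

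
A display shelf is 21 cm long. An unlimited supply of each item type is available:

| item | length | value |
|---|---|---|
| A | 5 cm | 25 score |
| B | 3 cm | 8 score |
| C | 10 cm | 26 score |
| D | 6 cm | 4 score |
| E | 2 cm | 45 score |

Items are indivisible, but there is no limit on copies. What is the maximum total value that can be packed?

450 score

Best value-per-unit is E at 45/2, and filling with it alone uses length 10×2=20. No mix of the others beats 10×45 = 450.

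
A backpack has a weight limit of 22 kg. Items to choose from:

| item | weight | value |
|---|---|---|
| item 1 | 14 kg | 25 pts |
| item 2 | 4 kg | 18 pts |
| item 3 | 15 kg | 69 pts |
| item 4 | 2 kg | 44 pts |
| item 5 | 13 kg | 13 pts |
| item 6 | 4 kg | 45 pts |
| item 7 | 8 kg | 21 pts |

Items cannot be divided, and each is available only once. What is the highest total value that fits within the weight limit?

158 pts

Check high-value combinations within 22 kg:
- item 3+item 4+item 6: weight 15+2+4=21, value 69+44+45=158
- item 2+item 3+item 4: weight 4+15+2=21, value 18+69+44=131
- item 2+item 4+item 6+item 7: weight 4+2+4+8=18, value 18+44+45+21=128
- item 3+item 6: weight 15+4=19, value 69+45=114
- item 1+item 4+item 6: weight 14+2+4=20, value 25+44+45=114
Best: 158 pts.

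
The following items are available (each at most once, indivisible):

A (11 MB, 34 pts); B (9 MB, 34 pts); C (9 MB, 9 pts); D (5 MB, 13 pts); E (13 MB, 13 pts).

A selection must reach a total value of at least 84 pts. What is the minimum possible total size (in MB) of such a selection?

Subsets with value ≥ 84, sorted by total size:
- A+B+C+D: size 34, value 90
- A+B+D+E: size 38, value 94
- A+B+C+E: size 42, value 90
Minimum size: 34 MB.

34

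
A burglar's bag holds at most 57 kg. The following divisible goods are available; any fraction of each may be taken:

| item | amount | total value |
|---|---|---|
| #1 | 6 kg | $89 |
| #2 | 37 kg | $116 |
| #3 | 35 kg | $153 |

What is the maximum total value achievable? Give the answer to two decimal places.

292.16

Take in order of value per unit:
- #1 (89/6 per unit): all 6 → value 89, running total 89.00
- #3 (153/35 per unit): all 35 → value 153, running total 242.00
- #2 (116/37 per unit): 16 of 37 → value 16×116/37 = 50.1622, running total 292.16
Total 292.16.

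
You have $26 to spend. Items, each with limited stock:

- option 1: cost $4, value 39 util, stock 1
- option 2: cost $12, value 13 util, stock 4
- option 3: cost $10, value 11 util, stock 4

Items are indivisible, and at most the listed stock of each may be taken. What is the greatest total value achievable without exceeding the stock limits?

63 util

Top feasible selections:
- 1×option 1 + 1×option 2 + 1×option 3: cost 26, value 63
- 1×option 1 + 2×option 3: cost 24, value 61
Best: 63 util.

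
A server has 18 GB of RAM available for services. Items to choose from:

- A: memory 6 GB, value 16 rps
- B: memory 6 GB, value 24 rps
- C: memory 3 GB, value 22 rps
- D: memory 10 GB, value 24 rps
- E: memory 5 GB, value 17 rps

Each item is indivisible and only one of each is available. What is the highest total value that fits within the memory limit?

This is a 0/1 knapsack; check combinations near the capacity.
- B+C+E: memory 6+3+5=14, value 24+22+17=63
- C+D+E: memory 3+10+5=18, value 22+24+17=63
- A+B+C: memory 6+6+3=15, value 16+24+22=62
- A+B+E: memory 6+6+5=17, value 16+24+17=57
Best: 63 rps.

63 rps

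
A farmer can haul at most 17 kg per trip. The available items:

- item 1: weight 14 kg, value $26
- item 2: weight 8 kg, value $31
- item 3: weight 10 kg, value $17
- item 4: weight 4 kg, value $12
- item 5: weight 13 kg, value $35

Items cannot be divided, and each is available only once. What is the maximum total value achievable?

$47

Check high-value combinations within 17 kg:
- item 4+item 5: weight 4+13=17, value 12+35=47
- item 2+item 4: weight 8+4=12, value 31+12=43
- item 5: weight 13, value 35
- item 2: weight 8, value 31
- item 3+item 4: weight 10+4=14, value 17+12=29
Best: $47.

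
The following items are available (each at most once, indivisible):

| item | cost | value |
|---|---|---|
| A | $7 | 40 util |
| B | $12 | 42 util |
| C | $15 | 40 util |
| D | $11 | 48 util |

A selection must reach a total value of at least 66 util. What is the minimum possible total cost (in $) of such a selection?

Subsets with value ≥ 66, sorted by total cost:
- A+D: cost 18, value 88
- A+B: cost 19, value 82
- A+C: cost 22, value 80
- B+D: cost 23, value 90
Minimum cost: 18 $.

18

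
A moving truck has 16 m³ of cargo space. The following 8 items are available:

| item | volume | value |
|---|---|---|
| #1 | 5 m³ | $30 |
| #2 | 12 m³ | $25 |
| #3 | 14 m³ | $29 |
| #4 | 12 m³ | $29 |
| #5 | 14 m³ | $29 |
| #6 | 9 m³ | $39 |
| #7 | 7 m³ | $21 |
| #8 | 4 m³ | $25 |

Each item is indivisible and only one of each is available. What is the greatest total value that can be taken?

$76

Check high-value combinations within 16 m³:
- #1+#7+#8: volume 5+7+4=16, value 30+21+25=76
- #1+#6: volume 5+9=14, value 30+39=69
- #6+#8: volume 9+4=13, value 39+25=64
- #6+#7: volume 9+7=16, value 39+21=60
- #1+#8: volume 5+4=9, value 30+25=55
Best: $76.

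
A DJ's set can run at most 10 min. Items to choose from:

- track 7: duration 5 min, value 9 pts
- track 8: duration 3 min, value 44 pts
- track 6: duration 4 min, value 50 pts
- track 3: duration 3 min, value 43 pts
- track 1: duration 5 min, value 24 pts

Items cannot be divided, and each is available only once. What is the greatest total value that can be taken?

Check high-value combinations within 10 min:
- track 8+track 6+track 3: duration 3+4+3=10, value 44+50+43=137
- track 8+track 6: duration 3+4=7, value 44+50=94
- track 6+track 3: duration 4+3=7, value 50+43=93
- track 8+track 3: duration 3+3=6, value 44+43=87
Best: 137 pts.

137 pts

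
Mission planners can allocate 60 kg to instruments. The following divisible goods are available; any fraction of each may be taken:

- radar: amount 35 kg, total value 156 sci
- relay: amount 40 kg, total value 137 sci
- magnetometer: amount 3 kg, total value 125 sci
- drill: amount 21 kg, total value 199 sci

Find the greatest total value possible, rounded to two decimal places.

483.43

Take in order of value per unit:
- magnetometer (125/3 per unit): all 3 → value 125, running total 125.00
- drill (199/21 per unit): all 21 → value 199, running total 324.00
- radar (156/35 per unit): all 35 → value 156, running total 480.00
- relay (137/40 per unit): 1 of 40 → value 1×137/40 = 3.4250, running total 483.43
Total 483.43.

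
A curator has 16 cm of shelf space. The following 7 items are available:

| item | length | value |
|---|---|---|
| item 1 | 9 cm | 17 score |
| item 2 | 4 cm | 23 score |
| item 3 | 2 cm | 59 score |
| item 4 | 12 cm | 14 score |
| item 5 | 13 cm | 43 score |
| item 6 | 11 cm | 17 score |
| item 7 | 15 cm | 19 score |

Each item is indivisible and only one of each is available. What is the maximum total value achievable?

102 score

This is a 0/1 knapsack; check combinations near the capacity.
- item 3+item 5: length 2+13=15, value 59+43=102
- item 1+item 2+item 3: length 9+4+2=15, value 17+23+59=99
- item 2+item 3: length 4+2=6, value 23+59=82
- item 1+item 3: length 9+2=11, value 17+59=76
Best: 102 score.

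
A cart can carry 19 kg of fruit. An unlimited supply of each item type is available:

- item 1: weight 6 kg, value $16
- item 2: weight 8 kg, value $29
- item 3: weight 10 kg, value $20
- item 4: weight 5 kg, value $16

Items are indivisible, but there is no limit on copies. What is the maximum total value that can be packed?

$61

Best value-per-unit is item 2 at 29/8; filling with it alone gives 2×29 = 58.
Optimal mix: 1×item 1 + 1×item 2 + 1×item 4 → weight 19, value 61.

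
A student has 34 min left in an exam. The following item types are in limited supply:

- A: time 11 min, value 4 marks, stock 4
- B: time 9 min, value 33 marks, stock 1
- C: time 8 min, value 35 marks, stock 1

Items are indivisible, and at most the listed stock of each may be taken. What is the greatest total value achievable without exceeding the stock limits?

72 marks

Top feasible selections:
- 1×A + 1×B + 1×C: time 28, value 72
- 1×B + 1×C: time 17, value 68
- 2×A + 1×C: time 30, value 43
Best: 72 marks.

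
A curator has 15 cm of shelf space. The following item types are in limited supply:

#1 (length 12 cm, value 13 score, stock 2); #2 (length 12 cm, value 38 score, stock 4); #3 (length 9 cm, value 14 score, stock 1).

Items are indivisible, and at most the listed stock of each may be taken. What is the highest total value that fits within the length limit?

Best selections within length 15 and stock limits:
- 1×#2: length 12, value 38
- 1×#3: length 9, value 14
- 1×#1: length 12, value 13
Best: 38 score.

38 score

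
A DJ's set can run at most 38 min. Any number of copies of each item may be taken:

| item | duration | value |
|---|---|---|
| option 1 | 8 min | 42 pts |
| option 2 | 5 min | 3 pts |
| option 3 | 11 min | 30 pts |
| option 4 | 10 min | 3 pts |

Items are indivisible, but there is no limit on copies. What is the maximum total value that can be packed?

Best value-per-unit is option 1 at 42/8; filling with it alone gives 4×42 = 168.
Optimal mix: 4×option 1 + 1×option 2 → duration 37, value 171.

171 pts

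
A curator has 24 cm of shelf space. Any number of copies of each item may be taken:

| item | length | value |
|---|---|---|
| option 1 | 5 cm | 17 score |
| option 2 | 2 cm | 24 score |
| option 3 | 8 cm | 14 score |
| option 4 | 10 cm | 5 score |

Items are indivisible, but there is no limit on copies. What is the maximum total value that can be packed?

Best value-per-unit is option 2 at 24/2, and filling with it alone uses length 12×2=24. No mix of the others beats 12×24 = 288.

288 score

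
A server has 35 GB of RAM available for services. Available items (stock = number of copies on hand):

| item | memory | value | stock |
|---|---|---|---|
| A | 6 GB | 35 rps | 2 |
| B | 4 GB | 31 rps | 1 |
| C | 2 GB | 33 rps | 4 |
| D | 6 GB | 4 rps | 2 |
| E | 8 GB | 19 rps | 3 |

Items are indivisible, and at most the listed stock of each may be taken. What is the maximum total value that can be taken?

252 rps

Top feasible selections:
- 2×A + 1×B + 4×C + 1×E: memory 32, value 252
- 2×A + 1×B + 4×C + 1×D: memory 30, value 237
- 1×A + 1×B + 4×C + 2×E: memory 34, value 236
- 2×A + 1×B + 4×C: memory 24, value 233
Best: 252 rps.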